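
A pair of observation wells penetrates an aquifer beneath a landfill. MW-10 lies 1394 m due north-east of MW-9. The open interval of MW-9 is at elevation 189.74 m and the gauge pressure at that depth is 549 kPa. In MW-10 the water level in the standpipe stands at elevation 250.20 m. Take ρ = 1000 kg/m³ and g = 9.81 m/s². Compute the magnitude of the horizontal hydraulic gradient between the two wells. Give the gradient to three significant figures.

Pressure head at MW-9: ψ = P/(ρg) = 549×1000 / (1000 × 9.81) = 55.96 m.
Total head at MW-9: h = z + ψ = 189.74 + 55.96 = 245.70 m.
Total head at MW-10: h = 250.20 m (water level in the piezometer is the total head).
Head difference: h(MW-9) − h(MW-10) = 245.70 − 250.20 = -4.50 m.
Hydraulic gradient: i = |Δh| / L = 4.50 / 1394 = 0.00323.

i ≈ 0.00323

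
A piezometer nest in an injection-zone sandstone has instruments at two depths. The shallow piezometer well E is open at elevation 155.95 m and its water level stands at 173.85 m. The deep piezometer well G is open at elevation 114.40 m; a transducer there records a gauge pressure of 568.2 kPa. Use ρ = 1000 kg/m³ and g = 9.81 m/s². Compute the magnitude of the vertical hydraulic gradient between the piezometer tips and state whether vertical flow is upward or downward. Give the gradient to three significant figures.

Total head at well E: h = 173.85 m (water level in the standpipe).
Pressure head at well G: ψ = P/(ρg) = 568.2×1000 / (1000 × 9.81) = 57.92 m.
Total head at well G: h = z + ψ = 114.40 + 57.92 = 172.32 m.
Δh = h(well E) − h(well G) = 173.85 − 172.32 = 1.53 m.
Vertical separation Δz = 155.95 − 114.40 = 41.55 m.
|i_v| = |Δh| / Δz = 1.53 / 41.55 = 0.0368.
Head is higher in the shallow piezometer, so vertical flow is downward (recharge condition).

|i_v| ≈ 0.0368; vertical flow is downward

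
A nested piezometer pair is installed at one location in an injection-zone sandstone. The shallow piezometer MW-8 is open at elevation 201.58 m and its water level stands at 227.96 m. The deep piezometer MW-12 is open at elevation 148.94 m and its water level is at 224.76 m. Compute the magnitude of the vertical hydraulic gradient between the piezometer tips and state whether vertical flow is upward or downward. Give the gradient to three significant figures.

|i_v| ≈ 0.0608; vertical flow is downward

Total head at MW-8: h = 227.96 m (water level in the standpipe).
Total head at MW-12: h = 224.76 m.
Δh = h(MW-8) − h(MW-12) = 227.96 − 224.76 = 3.20 m.
Vertical separation Δz = 201.58 − 148.94 = 52.64 m.
|i_v| = |Δh| / Δz = 3.20 / 52.64 = 0.0608.
Head is higher in the shallow piezometer, so vertical flow is downward (recharge condition).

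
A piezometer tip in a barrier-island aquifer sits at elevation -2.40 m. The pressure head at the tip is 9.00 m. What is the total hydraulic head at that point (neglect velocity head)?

h = z + ψ = -2.40 + 9.00 = 6.60 m.

h ≈ 6.60 m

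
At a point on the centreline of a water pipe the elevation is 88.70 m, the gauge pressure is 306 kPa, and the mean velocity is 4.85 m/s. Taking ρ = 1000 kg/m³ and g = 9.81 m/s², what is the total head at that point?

h ≈ 121.09 m

Pressure head ψ = P/(ρg) = 306×1000 / (1000 × 9.81) = 31.19 m.
Velocity head = v²/(2g) = 4.85² / (2 × 9.81) = 1.199 m.
h = z + ψ + v²/(2g) = 88.70 + 31.19 + 1.199 = 121.09 m.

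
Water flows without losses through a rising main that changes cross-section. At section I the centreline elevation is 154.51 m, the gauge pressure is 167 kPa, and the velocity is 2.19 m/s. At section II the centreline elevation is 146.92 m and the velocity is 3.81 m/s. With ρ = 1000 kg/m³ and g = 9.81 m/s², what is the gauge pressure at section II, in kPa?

P₂ ≈ 237 kPa

Pressure head at I: ψ₁ = P₁/(ρg) = 167×1000 / (1000 × 9.81) = 17.02 m.
Velocity heads: v₁²/2g = 2.19²/19.62 = 0.244 m; v₂²/2g = 3.81²/19.62 = 0.740 m.
Total head H = z₁ + ψ₁ + v₁²/2g = 154.51 + 17.02 + 0.244 = 171.77 m.
ψ₂ = H − z₂ − v₂²/2g = 171.77 − 146.92 − 0.740 = 24.11 m.
P₂ = ρgψ₂ = 1000 × 9.81 × 24.11 ≈ 237 kPa.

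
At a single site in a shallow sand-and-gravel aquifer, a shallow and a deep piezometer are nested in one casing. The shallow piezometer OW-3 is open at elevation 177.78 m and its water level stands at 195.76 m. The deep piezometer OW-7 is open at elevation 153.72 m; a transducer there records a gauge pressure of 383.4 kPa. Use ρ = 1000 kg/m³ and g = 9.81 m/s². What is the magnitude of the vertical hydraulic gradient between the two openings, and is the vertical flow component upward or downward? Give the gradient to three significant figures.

Total head at OW-3: h = 195.76 m (water level in the standpipe).
Pressure head at OW-7: ψ = P/(ρg) = 383.4×1000 / (1000 × 9.81) = 39.08 m.
Total head at OW-7: h = z + ψ = 153.72 + 39.08 = 192.80 m.
Δh = h(OW-3) − h(OW-7) = 195.76 − 192.80 = 2.96 m.
Vertical separation Δz = 177.78 − 153.72 = 24.06 m.
|i_v| = |Δh| / Δz = 2.96 / 24.06 = 0.123.
Head is higher in the shallow piezometer, so vertical flow is downward (recharge condition).

|i_v| ≈ 0.123; vertical flow is downward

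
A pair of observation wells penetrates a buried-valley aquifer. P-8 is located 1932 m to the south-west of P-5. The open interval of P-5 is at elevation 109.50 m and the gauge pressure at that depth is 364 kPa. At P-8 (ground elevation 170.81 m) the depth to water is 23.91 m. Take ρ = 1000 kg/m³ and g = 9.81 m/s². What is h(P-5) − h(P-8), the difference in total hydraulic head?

Pressure head at P-5: ψ = P/(ρg) = 364×1000 / (1000 × 9.81) = 37.10 m.
Total head at P-5: h = z + ψ = 109.50 + 37.10 = 146.60 m.
Total head at P-8: h = 170.81 − 23.91 = 146.90 m.
Head difference: h(P-5) − h(P-8) = 146.60 − 146.90 = -0.30 m.

Δh ≈ -0.30 m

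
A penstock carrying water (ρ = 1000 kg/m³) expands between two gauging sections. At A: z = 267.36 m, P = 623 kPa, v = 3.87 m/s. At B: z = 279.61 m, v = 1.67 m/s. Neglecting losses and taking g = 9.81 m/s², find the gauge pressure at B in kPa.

Pressure head at A: ψ₁ = P₁/(ρg) = 623×1000 / (1000 × 9.81) = 63.51 m.
Velocity heads: v₁²/2g = 3.87²/19.62 = 0.763 m; v₂²/2g = 1.67²/19.62 = 0.142 m.
Total head H = z₁ + ψ₁ + v₁²/2g = 267.36 + 63.51 + 0.763 = 331.63 m.
ψ₂ = H − z₂ − v₂²/2g = 331.63 − 279.61 − 0.142 = 51.88 m.
P₂ = ρgψ₂ = 1000 × 9.81 × 51.88 ≈ 509 kPa.

P₂ ≈ 509 kPa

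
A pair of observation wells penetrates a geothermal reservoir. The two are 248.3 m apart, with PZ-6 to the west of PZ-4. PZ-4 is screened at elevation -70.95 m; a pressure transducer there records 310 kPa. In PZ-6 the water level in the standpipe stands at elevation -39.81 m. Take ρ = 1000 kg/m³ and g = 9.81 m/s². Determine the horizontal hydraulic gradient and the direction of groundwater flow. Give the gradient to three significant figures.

Pressure head at PZ-4: ψ = P/(ρg) = 310×1000 / (1000 × 9.81) = 31.60 m.
Total head at PZ-4: h = z + ψ = -70.95 + 31.60 = -39.35 m.
Total head at PZ-6: h = -39.81 m (water level in the piezometer is the total head).
Head difference: h(PZ-4) − h(PZ-6) = -39.35 − (-39.81) = 0.46 m.
Hydraulic gradient: i = |Δh| / L = 0.46 / 248.3 = 0.00185.
Flow is from higher to lower head: from PZ-4 toward PZ-6, i.e. toward the west.

i ≈ 0.00185; groundwater flows toward the west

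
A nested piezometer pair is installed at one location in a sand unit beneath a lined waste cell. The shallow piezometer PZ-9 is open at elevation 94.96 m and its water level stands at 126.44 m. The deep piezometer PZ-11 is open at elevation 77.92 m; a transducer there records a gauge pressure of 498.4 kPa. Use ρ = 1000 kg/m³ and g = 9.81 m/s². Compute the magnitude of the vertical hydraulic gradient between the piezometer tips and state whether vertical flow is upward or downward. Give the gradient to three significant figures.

|i_v| ≈ 0.134; vertical flow is upward

Total head at PZ-9: h = 126.44 m (water level in the standpipe).
Pressure head at PZ-11: ψ = P/(ρg) = 498.4×1000 / (1000 × 9.81) = 50.81 m.
Total head at PZ-11: h = z + ψ = 77.92 + 50.81 = 128.73 m.
Δh = h(PZ-9) − h(PZ-11) = 126.44 − 128.73 = -2.29 m.
Vertical separation Δz = 94.96 − 77.92 = 17.04 m.
|i_v| = |Δh| / Δz = 2.29 / 17.04 = 0.134.
Head is higher in the deep piezometer, so vertical flow is upward (discharge condition).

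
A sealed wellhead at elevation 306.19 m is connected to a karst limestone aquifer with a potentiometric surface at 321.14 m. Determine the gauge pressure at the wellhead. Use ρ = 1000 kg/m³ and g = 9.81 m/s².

P ≈ 147 kPa

Head above the cap: Δh = 321.14 − 306.19 = 14.95 m.
P = ρgΔh = 1000 × 9.81 × 14.95 = 146660 Pa ≈ 147 kPa.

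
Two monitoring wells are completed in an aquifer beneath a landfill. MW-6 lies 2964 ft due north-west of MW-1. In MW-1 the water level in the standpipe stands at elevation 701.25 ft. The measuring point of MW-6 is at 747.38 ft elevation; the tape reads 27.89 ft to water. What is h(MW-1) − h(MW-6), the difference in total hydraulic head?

Δh ≈ -18.24 ft

Total head at MW-1: h = 701.25 ft (water level in the piezometer is the total head).
Total head at MW-6: h = 747.38 − 27.89 = 719.49 ft.
Head difference: h(MW-1) − h(MW-6) = 701.25 − 719.49 = -18.24 ft.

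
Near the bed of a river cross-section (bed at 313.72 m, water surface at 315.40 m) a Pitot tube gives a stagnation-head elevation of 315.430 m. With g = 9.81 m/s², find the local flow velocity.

v ≈ 0.767 m/s

Near the bed, under hydrostatic conditions, the piezometric head (z + ψ) equals the free-surface elevation, 315.40 m.
Velocity head = total − piezometric = 315.430 − 315.40 = 0.030 m.
v = √(2g·h_v) = √(2 × 9.81 × 0.030) = 0.767 m/s.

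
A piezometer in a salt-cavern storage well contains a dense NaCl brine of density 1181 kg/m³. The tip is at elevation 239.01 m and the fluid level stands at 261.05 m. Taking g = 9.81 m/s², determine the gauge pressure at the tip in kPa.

P ≈ 255 kPa

Pressure head ψ = h − z = 261.05 − 239.01 = 22.04 m.
P = ρgψ = 1181 × 9.81 × 22.04 = 255347 Pa ≈ 255 kPa.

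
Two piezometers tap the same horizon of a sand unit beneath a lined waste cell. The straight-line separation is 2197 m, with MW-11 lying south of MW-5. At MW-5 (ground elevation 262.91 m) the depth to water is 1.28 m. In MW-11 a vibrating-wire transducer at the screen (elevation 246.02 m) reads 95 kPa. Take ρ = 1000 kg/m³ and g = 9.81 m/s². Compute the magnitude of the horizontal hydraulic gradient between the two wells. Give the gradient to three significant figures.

Total head at MW-5: h = 262.91 − 1.28 = 261.63 m.
Pressure head at MW-11: ψ = P/(ρg) = 95×1000 / (1000 × 9.81) = 9.68 m.
Total head at MW-11: h = z + ψ = 246.02 + 9.68 = 255.70 m.
Head difference: h(MW-5) − h(MW-11) = 261.63 − 255.70 = 5.93 m.
Hydraulic gradient: i = |Δh| / L = 5.93 / 2197 = 0.00270.

i ≈ 0.00270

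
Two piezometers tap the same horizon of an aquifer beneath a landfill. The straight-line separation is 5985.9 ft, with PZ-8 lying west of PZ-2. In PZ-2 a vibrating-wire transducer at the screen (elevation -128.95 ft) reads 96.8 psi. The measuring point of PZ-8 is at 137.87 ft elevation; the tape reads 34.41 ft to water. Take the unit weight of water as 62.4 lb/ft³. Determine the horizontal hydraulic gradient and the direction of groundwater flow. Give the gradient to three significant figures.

Pressure head at PZ-2: ψ = 144·P/γ = 144 × 96.8 / 62.4 = 223.38 ft.
Total head at PZ-2: h = z + ψ = -128.95 + 223.38 = 94.43 ft.
Total head at PZ-8: h = 137.87 − 34.41 = 103.46 ft.
Head difference: h(PZ-2) − h(PZ-8) = 94.43 − 103.46 = -9.03 ft.
Hydraulic gradient: i = |Δh| / L = 9.03 / 5985.9 = 0.00151.
Flow is from higher to lower head: from PZ-8 toward PZ-2, i.e. toward the east.

i ≈ 0.00151; groundwater flows toward the east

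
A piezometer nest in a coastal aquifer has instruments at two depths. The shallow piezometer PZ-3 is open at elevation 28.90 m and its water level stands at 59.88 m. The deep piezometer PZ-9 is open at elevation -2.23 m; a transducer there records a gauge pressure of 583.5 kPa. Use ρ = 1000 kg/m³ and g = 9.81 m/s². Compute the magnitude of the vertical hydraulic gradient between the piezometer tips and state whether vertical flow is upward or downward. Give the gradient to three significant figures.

|i_v| ≈ 0.0845; vertical flow is downward

Total head at PZ-3: h = 59.88 m (water level in the standpipe).
Pressure head at PZ-9: ψ = P/(ρg) = 583.5×1000 / (1000 × 9.81) = 59.48 m.
Total head at PZ-9: h = z + ψ = -2.23 + 59.48 = 57.25 m.
Δh = h(PZ-3) − h(PZ-9) = 59.88 − 57.25 = 2.63 m.
Vertical separation Δz = 28.90 − (-2.23) = 31.13 m.
|i_v| = |Δh| / Δz = 2.63 / 31.13 = 0.0845.
Head is higher in the shallow piezometer, so vertical flow is downward (recharge condition).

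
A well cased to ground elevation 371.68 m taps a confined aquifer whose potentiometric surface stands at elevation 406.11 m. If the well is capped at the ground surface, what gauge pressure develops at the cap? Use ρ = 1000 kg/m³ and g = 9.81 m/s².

Head above the cap: Δh = 406.11 − 371.68 = 34.43 m.
P = ρgΔh = 1000 × 9.81 × 34.43 = 337758 Pa ≈ 338 kPa.

P ≈ 338 kPa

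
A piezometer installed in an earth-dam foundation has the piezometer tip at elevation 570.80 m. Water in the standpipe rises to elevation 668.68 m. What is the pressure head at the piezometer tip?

ψ ≈ 97.88 m

Total head h = 668.68 m (the water-surface elevation in the piezometer).
Pressure head ψ = h − z = 668.68 − 570.80 = 97.88 m.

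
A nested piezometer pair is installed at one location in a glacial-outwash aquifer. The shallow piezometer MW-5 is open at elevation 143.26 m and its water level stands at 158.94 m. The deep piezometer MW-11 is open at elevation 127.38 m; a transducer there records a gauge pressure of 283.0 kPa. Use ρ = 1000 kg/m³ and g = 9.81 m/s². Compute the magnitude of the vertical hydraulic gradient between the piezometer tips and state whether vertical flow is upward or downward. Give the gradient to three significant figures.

|i_v| ≈ 0.171; vertical flow is downward

Total head at MW-5: h = 158.94 m (water level in the standpipe).
Pressure head at MW-11: ψ = P/(ρg) = 283.0×1000 / (1000 × 9.81) = 28.85 m.
Total head at MW-11: h = z + ψ = 127.38 + 28.85 = 156.23 m.
Δh = h(MW-5) − h(MW-11) = 158.94 − 156.23 = 2.71 m.
Vertical separation Δz = 143.26 − 127.38 = 15.88 m.
|i_v| = |Δh| / Δz = 2.71 / 15.88 = 0.171.
Head is higher in the shallow piezometer, so vertical flow is downward (recharge condition).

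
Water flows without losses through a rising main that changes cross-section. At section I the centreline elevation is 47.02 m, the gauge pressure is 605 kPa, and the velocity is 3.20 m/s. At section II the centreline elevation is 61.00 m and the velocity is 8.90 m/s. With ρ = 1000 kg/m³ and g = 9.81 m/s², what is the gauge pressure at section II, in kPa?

Pressure head at I: ψ₁ = P₁/(ρg) = 605×1000 / (1000 × 9.81) = 61.67 m.
Velocity heads: v₁²/2g = 3.20²/19.62 = 0.522 m; v₂²/2g = 8.90²/19.62 = 4.037 m.
Total head H = z₁ + ψ₁ + v₁²/2g = 47.02 + 61.67 + 0.522 = 109.21 m.
ψ₂ = H − z₂ − v₂²/2g = 109.21 − 61.00 − 4.037 = 44.17 m.
P₂ = ρgψ₂ = 1000 × 9.81 × 44.17 ≈ 433 kPa.

P₂ ≈ 433 kPa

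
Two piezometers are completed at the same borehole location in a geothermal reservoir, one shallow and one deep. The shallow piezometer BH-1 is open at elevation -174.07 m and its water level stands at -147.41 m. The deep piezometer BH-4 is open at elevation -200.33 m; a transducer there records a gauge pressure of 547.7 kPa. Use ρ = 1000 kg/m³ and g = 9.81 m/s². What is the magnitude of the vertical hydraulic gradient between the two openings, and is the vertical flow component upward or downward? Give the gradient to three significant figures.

|i_v| ≈ 0.111; vertical flow is upward

Total head at BH-1: h = -147.41 m (water level in the standpipe).
Pressure head at BH-4: ψ = P/(ρg) = 547.7×1000 / (1000 × 9.81) = 55.83 m.
Total head at BH-4: h = z + ψ = -200.33 + 55.83 = -144.50 m.
Δh = h(BH-1) − h(BH-4) = -147.41 − (-144.50) = -2.91 m.
Vertical separation Δz = -174.07 − (-200.33) = 26.26 m.
|i_v| = |Δh| / Δz = 2.91 / 26.26 = 0.111.
Head is higher in the deep piezometer, so vertical flow is upward (discharge condition).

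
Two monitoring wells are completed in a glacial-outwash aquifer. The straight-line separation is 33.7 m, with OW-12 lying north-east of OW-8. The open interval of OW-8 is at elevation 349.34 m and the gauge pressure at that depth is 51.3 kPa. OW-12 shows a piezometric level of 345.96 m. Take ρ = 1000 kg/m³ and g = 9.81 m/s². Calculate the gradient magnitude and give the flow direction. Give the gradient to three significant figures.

Pressure head at OW-8: ψ = P/(ρg) = 51.3×1000 / (1000 × 9.81) = 5.23 m.
Total head at OW-8: h = z + ψ = 349.34 + 5.23 = 354.57 m.
Total head at OW-12: h = 345.96 m (water level in the piezometer is the total head).
Head difference: h(OW-8) − h(OW-12) = 354.57 − 345.96 = 8.61 m.
Hydraulic gradient: i = |Δh| / L = 8.61 / 33.7 = 0.255.
Flow is from higher to lower head: from OW-8 toward OW-12, i.e. toward the north-east.

i ≈ 0.255; groundwater flows toward the north-east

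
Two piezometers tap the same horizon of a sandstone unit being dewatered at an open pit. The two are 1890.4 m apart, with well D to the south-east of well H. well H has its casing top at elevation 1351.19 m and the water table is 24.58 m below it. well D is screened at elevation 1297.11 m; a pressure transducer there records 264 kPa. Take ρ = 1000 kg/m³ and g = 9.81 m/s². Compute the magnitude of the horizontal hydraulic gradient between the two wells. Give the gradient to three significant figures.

i ≈ 0.00137

Total head at well H: h = 1351.19 − 24.58 = 1326.61 m.
Pressure head at well D: ψ = P/(ρg) = 264×1000 / (1000 × 9.81) = 26.91 m.
Total head at well D: h = z + ψ = 1297.11 + 26.91 = 1324.02 m.
Head difference: h(well H) − h(well D) = 1326.61 − 1324.02 = 2.59 m.
Hydraulic gradient: i = |Δh| / L = 2.59 / 1890.4 = 0.00137.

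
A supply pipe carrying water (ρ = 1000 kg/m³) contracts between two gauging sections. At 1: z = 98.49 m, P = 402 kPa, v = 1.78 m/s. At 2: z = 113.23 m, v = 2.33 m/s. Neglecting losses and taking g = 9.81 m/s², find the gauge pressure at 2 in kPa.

P₂ ≈ 256 kPa

Pressure head at 1: ψ₁ = P₁/(ρg) = 402×1000 / (1000 × 9.81) = 40.98 m.
Velocity heads: v₁²/2g = 1.78²/19.62 = 0.161 m; v₂²/2g = 2.33²/19.62 = 0.277 m.
Total head H = z₁ + ψ₁ + v₁²/2g = 98.49 + 40.98 + 0.161 = 139.63 m.
ψ₂ = H − z₂ − v₂²/2g = 139.63 − 113.23 − 0.277 = 26.12 m.
P₂ = ρgψ₂ = 1000 × 9.81 × 26.12 ≈ 256 kPa.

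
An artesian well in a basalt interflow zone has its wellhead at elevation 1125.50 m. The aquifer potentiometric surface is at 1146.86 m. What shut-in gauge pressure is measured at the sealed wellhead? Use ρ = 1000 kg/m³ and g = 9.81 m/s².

P ≈ 210 kPa

Head above the cap: Δh = 1146.86 − 1125.50 = 21.36 m.
P = ρgΔh = 1000 × 9.81 × 21.36 = 209542 Pa ≈ 210 kPa.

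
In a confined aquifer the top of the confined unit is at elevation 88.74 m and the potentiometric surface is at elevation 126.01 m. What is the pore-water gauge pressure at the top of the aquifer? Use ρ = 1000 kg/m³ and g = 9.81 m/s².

Pressure head at the aquifer top: ψ = h − z = 126.01 − 88.74 = 37.27 m.
P = ρgψ = 1000 × 9.81 × 37.27 = 365619 Pa ≈ 366 kPa.

P ≈ 366 kPa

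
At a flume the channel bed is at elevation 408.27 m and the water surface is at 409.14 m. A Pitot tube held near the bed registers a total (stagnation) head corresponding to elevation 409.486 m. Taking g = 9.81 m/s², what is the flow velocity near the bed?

v ≈ 2.61 m/s

Near the bed, under hydrostatic conditions, the piezometric head (z + ψ) equals the free-surface elevation, 409.14 m.
Velocity head = total − piezometric = 409.486 − 409.14 = 0.346 m.
v = √(2g·h_v) = √(2 × 9.81 × 0.346) = 2.61 m/s.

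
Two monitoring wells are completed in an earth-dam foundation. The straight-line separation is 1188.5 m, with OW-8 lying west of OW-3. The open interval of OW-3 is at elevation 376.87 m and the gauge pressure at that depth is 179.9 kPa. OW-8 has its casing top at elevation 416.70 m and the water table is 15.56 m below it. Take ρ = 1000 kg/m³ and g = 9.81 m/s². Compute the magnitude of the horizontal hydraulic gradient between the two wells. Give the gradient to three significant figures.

i ≈ 0.00499

Pressure head at OW-3: ψ = P/(ρg) = 179.9×1000 / (1000 × 9.81) = 18.34 m.
Total head at OW-3: h = z + ψ = 376.87 + 18.34 = 395.21 m.
Total head at OW-8: h = 416.70 − 15.56 = 401.14 m.
Head difference: h(OW-3) − h(OW-8) = 395.21 − 401.14 = -5.93 m.
Hydraulic gradient: i = |Δh| / L = 5.93 / 1188.5 = 0.00499.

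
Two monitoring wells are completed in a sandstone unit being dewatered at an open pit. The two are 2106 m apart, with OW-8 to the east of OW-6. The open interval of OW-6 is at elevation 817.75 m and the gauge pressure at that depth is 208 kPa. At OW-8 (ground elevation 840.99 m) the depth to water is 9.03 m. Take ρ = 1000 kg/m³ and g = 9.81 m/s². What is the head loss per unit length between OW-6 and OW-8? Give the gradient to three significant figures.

i ≈ 0.00332 m/m

Pressure head at OW-6: ψ = P/(ρg) = 208×1000 / (1000 × 9.81) = 21.20 m.
Total head at OW-6: h = z + ψ = 817.75 + 21.20 = 838.95 m.
Total head at OW-8: h = 840.99 − 9.03 = 831.96 m.
Head difference: h(OW-6) − h(OW-8) = 838.95 − 831.96 = 6.99 m.
Hydraulic gradient: i = |Δh| / L = 6.99 / 2106 = 0.00332.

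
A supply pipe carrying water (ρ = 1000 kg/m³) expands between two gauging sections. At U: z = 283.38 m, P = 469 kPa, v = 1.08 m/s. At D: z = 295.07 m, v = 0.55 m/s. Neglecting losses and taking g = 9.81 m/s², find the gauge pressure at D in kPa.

Pressure head at U: ψ₁ = P₁/(ρg) = 469×1000 / (1000 × 9.81) = 47.81 m.
Velocity heads: v₁²/2g = 1.08²/19.62 = 0.059 m; v₂²/2g = 0.55²/19.62 = 0.015 m.
Total head H = z₁ + ψ₁ + v₁²/2g = 283.38 + 47.81 + 0.059 = 331.25 m.
ψ₂ = H − z₂ − v₂²/2g = 331.25 − 295.07 − 0.015 = 36.17 m.
P₂ = ρgψ₂ = 1000 × 9.81 × 36.17 ≈ 355 kPa.

P₂ ≈ 355 kPa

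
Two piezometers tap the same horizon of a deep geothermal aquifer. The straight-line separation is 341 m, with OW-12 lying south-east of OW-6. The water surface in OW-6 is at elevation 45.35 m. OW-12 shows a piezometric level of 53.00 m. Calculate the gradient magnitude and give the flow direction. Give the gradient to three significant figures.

i ≈ 0.0224; groundwater flows toward the north-west

Total head at OW-6: h = 45.35 m (water level in the piezometer is the total head).
Total head at OW-12: h = 53.00 m (water level in the piezometer is the total head).
Head difference: h(OW-6) − h(OW-12) = 45.35 − 53.00 = -7.65 m.
Hydraulic gradient: i = |Δh| / L = 7.65 / 341 = 0.0224.
Flow is from higher to lower head: from OW-12 toward OW-6, i.e. toward the north-west.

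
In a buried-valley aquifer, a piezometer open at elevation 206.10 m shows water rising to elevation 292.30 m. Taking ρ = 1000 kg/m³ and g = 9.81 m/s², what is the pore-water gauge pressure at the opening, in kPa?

P ≈ 846 kPa

Pressure head ψ = h − z = 292.30 − 206.10 = 86.20 m.
P = ρgψ = 1000 × 9.81 × 86.20 = 845622 Pa ≈ 846 kPa.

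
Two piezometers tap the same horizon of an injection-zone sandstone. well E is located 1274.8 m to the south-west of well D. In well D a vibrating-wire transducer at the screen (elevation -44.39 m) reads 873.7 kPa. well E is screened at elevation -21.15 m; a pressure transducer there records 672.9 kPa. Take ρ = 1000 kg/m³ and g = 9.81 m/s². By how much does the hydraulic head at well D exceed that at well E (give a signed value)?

Pressure head at well D: ψ = P/(ρg) = 873.7×1000 / (1000 × 9.81) = 89.06 m.
Total head at well D: h = z + ψ = -44.39 + 89.06 = 44.67 m.
Pressure head at well E: ψ = P/(ρg) = 672.9×1000 / (1000 × 9.81) = 68.59 m.
Total head at well E: h = z + ψ = -21.15 + 68.59 = 47.44 m.
Head difference: h(well D) − h(well E) = 44.67 − 47.44 = -2.77 m.

Δh ≈ -2.77 m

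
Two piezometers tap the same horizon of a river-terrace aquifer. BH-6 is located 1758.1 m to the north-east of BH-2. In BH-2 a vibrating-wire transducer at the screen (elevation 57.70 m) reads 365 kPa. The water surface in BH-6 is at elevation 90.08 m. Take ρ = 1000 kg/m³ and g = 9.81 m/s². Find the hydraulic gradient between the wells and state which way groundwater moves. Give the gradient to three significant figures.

Pressure head at BH-2: ψ = P/(ρg) = 365×1000 / (1000 × 9.81) = 37.21 m.
Total head at BH-2: h = z + ψ = 57.70 + 37.21 = 94.91 m.
Total head at BH-6: h = 90.08 m (water level in the piezometer is the total head).
Head difference: h(BH-2) − h(BH-6) = 94.91 − 90.08 = 4.83 m.
Hydraulic gradient: i = |Δh| / L = 4.83 / 1758.1 = 0.00275.
Flow is from higher to lower head: from BH-2 toward BH-6, i.e. toward the north-east.

i ≈ 0.00275; groundwater flows toward the north-east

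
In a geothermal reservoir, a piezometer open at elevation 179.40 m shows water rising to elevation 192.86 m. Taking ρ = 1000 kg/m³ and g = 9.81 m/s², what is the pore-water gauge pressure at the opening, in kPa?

Pressure head ψ = h − z = 192.86 − 179.40 = 13.46 m.
P = ρgψ = 1000 × 9.81 × 13.46 = 132043 Pa ≈ 132 kPa.

P ≈ 132 kPa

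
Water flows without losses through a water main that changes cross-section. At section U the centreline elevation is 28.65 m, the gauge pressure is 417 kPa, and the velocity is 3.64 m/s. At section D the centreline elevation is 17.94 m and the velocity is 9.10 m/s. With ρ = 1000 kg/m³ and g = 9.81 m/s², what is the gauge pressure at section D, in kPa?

Pressure head at U: ψ₁ = P₁/(ρg) = 417×1000 / (1000 × 9.81) = 42.51 m.
Velocity heads: v₁²/2g = 3.64²/19.62 = 0.675 m; v₂²/2g = 9.10²/19.62 = 4.221 m.
Total head H = z₁ + ψ₁ + v₁²/2g = 28.65 + 42.51 + 0.675 = 71.83 m.
ψ₂ = H − z₂ − v₂²/2g = 71.83 − 17.94 − 4.221 = 49.67 m.
P₂ = ρgψ₂ = 1000 × 9.81 × 49.67 ≈ 487 kPa.

P₂ ≈ 487 kPa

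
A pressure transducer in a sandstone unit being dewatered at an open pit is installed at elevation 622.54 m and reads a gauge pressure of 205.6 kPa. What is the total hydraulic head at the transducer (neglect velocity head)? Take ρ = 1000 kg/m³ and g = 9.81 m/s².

h ≈ 643.50 m

ψ = P/(ρg) = 205.6×1000 / (1000 × 9.81) = 20.96 m.
h = z + ψ = 622.54 + 20.96 = 643.50 m.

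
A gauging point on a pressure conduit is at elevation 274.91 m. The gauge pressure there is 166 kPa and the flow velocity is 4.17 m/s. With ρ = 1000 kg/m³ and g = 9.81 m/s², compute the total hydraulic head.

h ≈ 292.72 m

Pressure head ψ = P/(ρg) = 166×1000 / (1000 × 9.81) = 16.92 m.
Velocity head = v²/(2g) = 4.17² / (2 × 9.81) = 0.886 m.
h = z + ψ + v²/(2g) = 274.91 + 16.92 + 0.886 = 292.72 m.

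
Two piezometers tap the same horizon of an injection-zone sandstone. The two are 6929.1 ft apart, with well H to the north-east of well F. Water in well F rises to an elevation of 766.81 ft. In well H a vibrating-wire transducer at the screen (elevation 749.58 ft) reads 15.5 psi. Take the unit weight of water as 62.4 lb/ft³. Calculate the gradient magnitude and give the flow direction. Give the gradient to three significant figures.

Total head at well F: h = 766.81 ft (water level in the piezometer is the total head).
Pressure head at well H: ψ = 144·P/γ = 144 × 15.5 / 62.4 = 35.77 ft.
Total head at well H: h = z + ψ = 749.58 + 35.77 = 785.35 ft.
Head difference: h(well F) − h(well H) = 766.81 − 785.35 = -18.54 ft.
Hydraulic gradient: i = |Δh| / L = 18.54 / 6929.1 = 0.00268.
Flow is from higher to lower head: from well H toward well F, i.e. toward the south-west.

i ≈ 0.00268; groundwater flows toward the south-west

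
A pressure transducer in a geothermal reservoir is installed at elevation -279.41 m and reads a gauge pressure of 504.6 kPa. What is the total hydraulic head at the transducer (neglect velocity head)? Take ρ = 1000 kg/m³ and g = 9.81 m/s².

h ≈ -227.97 m

ψ = P/(ρg) = 504.6×1000 / (1000 × 9.81) = 51.44 m.
h = z + ψ = -279.41 + 51.44 = -227.97 m.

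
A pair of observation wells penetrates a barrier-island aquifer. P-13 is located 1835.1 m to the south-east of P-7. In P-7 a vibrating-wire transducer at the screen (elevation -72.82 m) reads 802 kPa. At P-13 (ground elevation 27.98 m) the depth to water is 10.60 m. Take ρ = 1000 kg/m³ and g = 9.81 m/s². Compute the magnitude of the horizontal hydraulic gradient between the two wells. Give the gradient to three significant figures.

Pressure head at P-7: ψ = P/(ρg) = 802×1000 / (1000 × 9.81) = 81.75 m.
Total head at P-7: h = z + ψ = -72.82 + 81.75 = 8.93 m.
Total head at P-13: h = 27.98 − 10.60 = 17.38 m.
Head difference: h(P-7) − h(P-13) = 8.93 − 17.38 = -8.45 m.
Hydraulic gradient: i = |Δh| / L = 8.45 / 1835.1 = 0.00460.

i ≈ 0.00460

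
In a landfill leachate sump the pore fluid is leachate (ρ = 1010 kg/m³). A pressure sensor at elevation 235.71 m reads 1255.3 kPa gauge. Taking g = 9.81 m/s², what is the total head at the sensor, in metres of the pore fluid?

ψ = P/(ρg) = 1255.3×1000 / (1010 × 9.81) = 126.69 m.
h = z + ψ = 235.71 + 126.69 = 362.40 m.

h ≈ 362.40 m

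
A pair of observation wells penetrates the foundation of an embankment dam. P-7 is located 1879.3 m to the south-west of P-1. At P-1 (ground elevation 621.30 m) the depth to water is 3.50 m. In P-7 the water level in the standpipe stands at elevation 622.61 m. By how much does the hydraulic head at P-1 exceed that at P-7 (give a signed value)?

Δh ≈ -4.81 m

Total head at P-1: h = 621.30 − 3.50 = 617.80 m.
Total head at P-7: h = 622.61 m (water level in the piezometer is the total head).
Head difference: h(P-1) − h(P-7) = 617.80 − 622.61 = -4.81 m.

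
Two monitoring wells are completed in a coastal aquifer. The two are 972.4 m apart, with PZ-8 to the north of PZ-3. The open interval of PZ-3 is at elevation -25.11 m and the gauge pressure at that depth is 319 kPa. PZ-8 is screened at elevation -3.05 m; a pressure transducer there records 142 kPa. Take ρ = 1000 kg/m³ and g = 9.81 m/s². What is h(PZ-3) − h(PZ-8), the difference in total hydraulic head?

Pressure head at PZ-3: ψ = P/(ρg) = 319×1000 / (1000 × 9.81) = 32.52 m.
Total head at PZ-3: h = z + ψ = -25.11 + 32.52 = 7.41 m.
Pressure head at PZ-8: ψ = P/(ρg) = 142×1000 / (1000 × 9.81) = 14.48 m.
Total head at PZ-8: h = z + ψ = -3.05 + 14.48 = 11.43 m.
Head difference: h(PZ-3) − h(PZ-8) = 7.41 − 11.43 = -4.02 m.

Δh ≈ -4.02 m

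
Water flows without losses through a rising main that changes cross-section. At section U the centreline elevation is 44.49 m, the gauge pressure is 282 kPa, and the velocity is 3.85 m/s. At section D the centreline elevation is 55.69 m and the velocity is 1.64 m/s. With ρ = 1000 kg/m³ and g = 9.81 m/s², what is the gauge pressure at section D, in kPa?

Pressure head at U: ψ₁ = P₁/(ρg) = 282×1000 / (1000 × 9.81) = 28.75 m.
Velocity heads: v₁²/2g = 3.85²/19.62 = 0.755 m; v₂²/2g = 1.64²/19.62 = 0.137 m.
Total head H = z₁ + ψ₁ + v₁²/2g = 44.49 + 28.75 + 0.755 = 74.00 m.
ψ₂ = H − z₂ − v₂²/2g = 74.00 − 55.69 − 0.137 = 18.17 m.
P₂ = ρgψ₂ = 1000 × 9.81 × 18.17 ≈ 178 kPa.

P₂ ≈ 178 kPa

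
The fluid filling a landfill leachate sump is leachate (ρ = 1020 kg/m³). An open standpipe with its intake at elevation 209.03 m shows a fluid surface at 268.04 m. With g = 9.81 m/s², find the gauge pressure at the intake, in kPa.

Pressure head ψ = h − z = 268.04 − 209.03 = 59.01 m.
P = ρgψ = 1020 × 9.81 × 59.01 = 590466 Pa ≈ 590 kPa.

P ≈ 590 kPa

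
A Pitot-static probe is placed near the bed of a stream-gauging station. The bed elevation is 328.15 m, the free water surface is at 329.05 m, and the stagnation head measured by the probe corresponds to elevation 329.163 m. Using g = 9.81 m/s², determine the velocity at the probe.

Near the bed, under hydrostatic conditions, the piezometric head (z + ψ) equals the free-surface elevation, 329.05 m.
Velocity head = total − piezometric = 329.163 − 329.05 = 0.113 m.
v = √(2g·h_v) = √(2 × 9.81 × 0.113) = 1.49 m/s.

v ≈ 1.49 m/s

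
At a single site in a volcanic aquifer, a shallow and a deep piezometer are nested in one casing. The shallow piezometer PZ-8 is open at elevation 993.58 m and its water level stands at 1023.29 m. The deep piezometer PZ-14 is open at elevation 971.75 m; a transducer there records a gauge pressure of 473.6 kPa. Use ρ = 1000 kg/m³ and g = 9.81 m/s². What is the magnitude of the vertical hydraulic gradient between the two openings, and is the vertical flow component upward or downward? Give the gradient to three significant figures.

|i_v| ≈ 0.149; vertical flow is downward

Total head at PZ-8: h = 1023.29 m (water level in the standpipe).
Pressure head at PZ-14: ψ = P/(ρg) = 473.6×1000 / (1000 × 9.81) = 48.28 m.
Total head at PZ-14: h = z + ψ = 971.75 + 48.28 = 1020.03 m.
Δh = h(PZ-8) − h(PZ-14) = 1023.29 − 1020.03 = 3.26 m.
Vertical separation Δz = 993.58 − 971.75 = 21.83 m.
|i_v| = |Δh| / Δz = 3.26 / 21.83 = 0.149.
Head is higher in the shallow piezometer, so vertical flow is downward (recharge condition).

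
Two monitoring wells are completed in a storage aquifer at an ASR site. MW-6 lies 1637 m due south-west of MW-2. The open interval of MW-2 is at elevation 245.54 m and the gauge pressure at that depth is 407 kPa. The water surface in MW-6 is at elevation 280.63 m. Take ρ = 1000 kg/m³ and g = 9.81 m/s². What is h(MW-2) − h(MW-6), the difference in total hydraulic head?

Δh ≈ 6.40 m

Pressure head at MW-2: ψ = P/(ρg) = 407×1000 / (1000 × 9.81) = 41.49 m.
Total head at MW-2: h = z + ψ = 245.54 + 41.49 = 287.03 m.
Total head at MW-6: h = 280.63 m (water level in the piezometer is the total head).
Head difference: h(MW-2) − h(MW-6) = 287.03 − 280.63 = 6.40 m.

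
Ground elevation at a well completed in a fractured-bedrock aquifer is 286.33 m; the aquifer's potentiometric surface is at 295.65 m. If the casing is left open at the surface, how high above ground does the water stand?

Water rises to the potentiometric surface, so the rise above ground = 295.65 − 286.33 = 9.32 m.

≈ 9.32 m above ground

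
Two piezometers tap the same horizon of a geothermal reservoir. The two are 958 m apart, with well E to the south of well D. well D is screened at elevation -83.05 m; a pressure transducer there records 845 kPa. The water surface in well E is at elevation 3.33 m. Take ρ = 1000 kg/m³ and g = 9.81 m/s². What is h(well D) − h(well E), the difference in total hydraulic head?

Δh ≈ -0.24 m

Pressure head at well D: ψ = P/(ρg) = 845×1000 / (1000 × 9.81) = 86.14 m.
Total head at well D: h = z + ψ = -83.05 + 86.14 = 3.09 m.
Total head at well E: h = 3.33 m (water level in the piezometer is the total head).
Head difference: h(well D) − h(well E) = 3.09 − 3.33 = -0.24 m.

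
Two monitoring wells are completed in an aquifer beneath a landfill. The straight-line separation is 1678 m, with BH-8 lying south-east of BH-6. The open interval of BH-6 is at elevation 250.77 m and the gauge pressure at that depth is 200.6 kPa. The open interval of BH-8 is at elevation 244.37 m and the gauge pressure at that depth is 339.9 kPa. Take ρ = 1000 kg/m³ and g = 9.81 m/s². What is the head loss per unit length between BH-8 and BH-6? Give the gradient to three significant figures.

Pressure head at BH-6: ψ = P/(ρg) = 200.6×1000 / (1000 × 9.81) = 20.45 m.
Total head at BH-6: h = z + ψ = 250.77 + 20.45 = 271.22 m.
Pressure head at BH-8: ψ = P/(ρg) = 339.9×1000 / (1000 × 9.81) = 34.65 m.
Total head at BH-8: h = z + ψ = 244.37 + 34.65 = 279.02 m.
Head difference: h(BH-6) − h(BH-8) = 271.22 − 279.02 = -7.80 m.
Hydraulic gradient: i = |Δh| / L = 7.80 / 1678 = 0.00465.

i ≈ 0.00465 m/m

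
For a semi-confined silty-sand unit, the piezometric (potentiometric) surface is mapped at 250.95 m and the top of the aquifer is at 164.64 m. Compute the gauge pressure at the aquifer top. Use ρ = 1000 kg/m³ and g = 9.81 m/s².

P ≈ 847 kPa

Pressure head at the aquifer top: ψ = h − z = 250.95 − 164.64 = 86.31 m.
P = ρgψ = 1000 × 9.81 × 86.31 = 846701 Pa ≈ 847 kPa.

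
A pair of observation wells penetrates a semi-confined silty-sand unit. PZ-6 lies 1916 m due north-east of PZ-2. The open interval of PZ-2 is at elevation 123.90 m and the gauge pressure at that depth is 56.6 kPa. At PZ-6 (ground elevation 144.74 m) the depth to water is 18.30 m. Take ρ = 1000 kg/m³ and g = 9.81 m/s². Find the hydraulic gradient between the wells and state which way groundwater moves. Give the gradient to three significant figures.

Pressure head at PZ-2: ψ = P/(ρg) = 56.6×1000 / (1000 × 9.81) = 5.77 m.
Total head at PZ-2: h = z + ψ = 123.90 + 5.77 = 129.67 m.
Total head at PZ-6: h = 144.74 − 18.30 = 126.44 m.
Head difference: h(PZ-2) − h(PZ-6) = 129.67 − 126.44 = 3.23 m.
Hydraulic gradient: i = |Δh| / L = 3.23 / 1916 = 0.00169.
Flow is from higher to lower head: from PZ-2 toward PZ-6, i.e. toward the north-east.

i ≈ 0.00169; groundwater flows toward the north-east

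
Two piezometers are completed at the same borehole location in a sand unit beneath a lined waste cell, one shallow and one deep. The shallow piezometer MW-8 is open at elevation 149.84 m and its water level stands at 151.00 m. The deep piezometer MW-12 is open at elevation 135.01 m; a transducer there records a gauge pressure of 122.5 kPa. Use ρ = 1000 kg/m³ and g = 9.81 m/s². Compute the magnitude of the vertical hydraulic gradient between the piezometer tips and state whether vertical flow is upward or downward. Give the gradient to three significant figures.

|i_v| ≈ 0.236; vertical flow is downward

Total head at MW-8: h = 151.00 m (water level in the standpipe).
Pressure head at MW-12: ψ = P/(ρg) = 122.5×1000 / (1000 × 9.81) = 12.49 m.
Total head at MW-12: h = z + ψ = 135.01 + 12.49 = 147.50 m.
Δh = h(MW-8) − h(MW-12) = 151.00 − 147.50 = 3.50 m.
Vertical separation Δz = 149.84 − 135.01 = 14.83 m.
|i_v| = |Δh| / Δz = 3.50 / 14.83 = 0.236.
Head is higher in the shallow piezometer, so vertical flow is downward (recharge condition).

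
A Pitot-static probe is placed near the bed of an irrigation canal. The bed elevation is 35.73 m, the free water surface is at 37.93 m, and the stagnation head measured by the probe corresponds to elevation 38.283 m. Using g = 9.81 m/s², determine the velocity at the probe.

v ≈ 2.63 m/s

Near the bed, under hydrostatic conditions, the piezometric head (z + ψ) equals the free-surface elevation, 37.93 m.
Velocity head = total − piezometric = 38.283 − 37.93 = 0.353 m.
v = √(2g·h_v) = √(2 × 9.81 × 0.353) = 2.63 m/s.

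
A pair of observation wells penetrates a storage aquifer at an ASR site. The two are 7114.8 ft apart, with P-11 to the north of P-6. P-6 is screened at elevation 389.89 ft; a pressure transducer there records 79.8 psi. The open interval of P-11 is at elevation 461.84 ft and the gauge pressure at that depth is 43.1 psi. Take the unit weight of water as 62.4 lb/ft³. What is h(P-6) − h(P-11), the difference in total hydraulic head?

Pressure head at P-6: ψ = 144·P/γ = 144 × 79.8 / 62.4 = 184.15 ft.
Total head at P-6: h = z + ψ = 389.89 + 184.15 = 574.04 ft.
Pressure head at P-11: ψ = 144·P/γ = 144 × 43.1 / 62.4 = 99.46 ft.
Total head at P-11: h = z + ψ = 461.84 + 99.46 = 561.30 ft.
Head difference: h(P-6) − h(P-11) = 574.04 − 561.30 = 12.74 ft.

Δh ≈ 12.74 ft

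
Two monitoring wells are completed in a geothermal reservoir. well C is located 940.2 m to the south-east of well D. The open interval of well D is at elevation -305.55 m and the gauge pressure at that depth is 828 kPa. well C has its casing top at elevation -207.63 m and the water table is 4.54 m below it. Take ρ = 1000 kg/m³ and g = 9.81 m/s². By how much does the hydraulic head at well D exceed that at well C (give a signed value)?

Δh ≈ -8.98 m

Pressure head at well D: ψ = P/(ρg) = 828×1000 / (1000 × 9.81) = 84.40 m.
Total head at well D: h = z + ψ = -305.55 + 84.40 = -221.15 m.
Total head at well C: h = -207.63 − 4.54 = -212.17 m.
Head difference: h(well D) − h(well C) = -221.15 − (-212.17) = -8.98 m.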